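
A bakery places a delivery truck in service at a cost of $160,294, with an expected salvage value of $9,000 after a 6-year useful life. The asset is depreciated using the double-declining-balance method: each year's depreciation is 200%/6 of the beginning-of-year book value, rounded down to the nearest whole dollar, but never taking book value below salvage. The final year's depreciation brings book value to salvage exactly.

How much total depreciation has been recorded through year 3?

Depreciable base = $160,294 − $9,000 = $151,294.
Year 1: ⌊$160,294 × 200%/6⌋ = $53,431. Book value $106,863.
Year 2: ⌊$106,863 × 200%/6⌋ = $35,621. Book value $71,242.
Year 3: ⌊$71,242 × 200%/6⌋ = $23,747. Book value $47,495.
Accumulated through year 3 = $160,294 − $47,495 = $112,799.

$112,799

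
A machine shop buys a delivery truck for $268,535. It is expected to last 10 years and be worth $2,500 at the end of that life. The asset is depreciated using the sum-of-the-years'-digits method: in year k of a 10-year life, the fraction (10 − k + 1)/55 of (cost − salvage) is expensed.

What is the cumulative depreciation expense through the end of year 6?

Depreciable base = $268,535 − $2,500 = $266,035.
Sum of the years' digits = 10+9+8+7+6+5+4+3+2+1 = 55.
Year 1: $266,035 × 10/55 = $48,370. Book value $220,165.
Year 2: $266,035 × 9/55 = $43,533. Book value $176,632.
Year 3: $266,035 × 8/55 = $38,696. Book value $137,936.
Year 4: $266,035 × 7/55 = $33,859. Book value $104,077.
Year 5: $266,035 × 6/55 = $29,022. Book value $75,055.
Year 6: $266,035 × 5/55 = $24,185. Book value $50,870.
Accumulated through year 6 = $268,535 − $50,870 = $217,665.

$217,665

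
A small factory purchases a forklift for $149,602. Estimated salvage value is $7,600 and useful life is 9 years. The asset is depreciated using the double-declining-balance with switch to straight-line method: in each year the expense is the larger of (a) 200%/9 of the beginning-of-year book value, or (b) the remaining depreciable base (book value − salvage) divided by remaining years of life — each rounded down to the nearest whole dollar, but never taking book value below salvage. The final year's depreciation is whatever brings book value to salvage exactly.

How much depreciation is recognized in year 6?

$9,462

Depreciable base = $149,602 − $7,600 = $142,002.
Year 1: DB = ⌊$149,602 × 200%/9⌋ = $33,244; SL = ⌊$142,002/9⌋ = $15,778 → take DB $33,244. Book value $116,358.
Year 2: DB = ⌊$116,358 × 200%/9⌋ = $25,857; SL = ⌊$108,758/8⌋ = $13,594 → take DB $25,857. Book value $90,501.
Year 3: DB = ⌊$90,501 × 200%/9⌋ = $20,111; SL = ⌊$82,901/7⌋ = $11,843 → take DB $20,111. Book value $70,390.
Year 4: DB = ⌊$70,390 × 200%/9⌋ = $15,642; SL = ⌊$62,790/6⌋ = $10,465 → take DB $15,642. Book value $54,748.
Year 5: DB = ⌊$54,748 × 200%/9⌋ = $12,166; SL = ⌊$47,148/5⌋ = $9,429 → take DB $12,166. Book value $42,582.
Year 6: DB = ⌊$42,582 × 200%/9⌋ = $9,462; SL = ⌊$34,982/4⌋ = $8,745 → take DB $9,462. Book value $33,120.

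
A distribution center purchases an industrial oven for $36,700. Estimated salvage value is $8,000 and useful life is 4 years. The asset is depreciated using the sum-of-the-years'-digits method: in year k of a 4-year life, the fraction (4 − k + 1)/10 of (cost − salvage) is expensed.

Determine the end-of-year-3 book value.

Depreciable base = $36,700 − $8,000 = $28,700.
Sum of the years' digits = 4+3+2+1 = 10.
Year 1: $28,700 × 4/10 = $11,480. Book value $25,220.
Year 2: $28,700 × 3/10 = $8,610. Book value $16,610.
Year 3: $28,700 × 2/10 = $5,740. Book value $10,870.

$10,870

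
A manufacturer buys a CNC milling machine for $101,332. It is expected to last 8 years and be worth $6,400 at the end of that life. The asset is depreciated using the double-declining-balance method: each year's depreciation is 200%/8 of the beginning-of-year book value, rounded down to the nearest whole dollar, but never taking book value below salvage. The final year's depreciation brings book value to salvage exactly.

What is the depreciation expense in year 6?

$6,012

Depreciable base = $101,332 − $6,400 = $94,932.
Year 1: ⌊$101,332 × 200%/8⌋ = $25,333. Book value $75,999.
Year 2: ⌊$75,999 × 200%/8⌋ = $18,999. Book value $57,000.
Year 3: ⌊$57,000 × 200%/8⌋ = $14,250. Book value $42,750.
Year 4: ⌊$42,750 × 200%/8⌋ = $10,687. Book value $32,063.
Year 5: ⌊$32,063 × 200%/8⌋ = $8,015. Book value $24,048.
Year 6: ⌊$24,048 × 200%/8⌋ = $6,012. Book value $18,036.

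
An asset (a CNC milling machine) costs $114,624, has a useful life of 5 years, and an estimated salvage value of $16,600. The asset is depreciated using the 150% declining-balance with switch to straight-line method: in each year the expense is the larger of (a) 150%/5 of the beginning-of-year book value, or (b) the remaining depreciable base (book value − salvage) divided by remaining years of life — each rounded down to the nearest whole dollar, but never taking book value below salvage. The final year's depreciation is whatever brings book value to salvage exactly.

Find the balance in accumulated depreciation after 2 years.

$58,458

Depreciable base = $114,624 − $16,600 = $98,024.
Year 1: DB = ⌊$114,624 × 150%/5⌋ = $34,387; SL = ⌊$98,024/5⌋ = $19,604 → take DB $34,387. Book value $80,237.
Year 2: DB = ⌊$80,237 × 150%/5⌋ = $24,071; SL = ⌊$63,637/4⌋ = $15,909 → take DB $24,071. Book value $56,166.
Accumulated through year 2 = $114,624 − $56,166 = $58,458.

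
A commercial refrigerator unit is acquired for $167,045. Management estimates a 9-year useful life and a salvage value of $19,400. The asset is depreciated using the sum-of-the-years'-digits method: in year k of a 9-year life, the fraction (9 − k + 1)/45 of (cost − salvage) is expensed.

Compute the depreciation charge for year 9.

Depreciable base = $167,045 − $19,400 = $147,645.
Sum of the years' digits = 9+8+7+6+5+4+3+2+1 = 45.
Year 1: $147,645 × 9/45 = $29,529. Book value $137,516.
Year 2: $147,645 × 8/45 = $26,248. Book value $111,268.
Year 3: $147,645 × 7/45 = $22,967. Book value $88,301.
Year 4: $147,645 × 6/45 = $19,686. Book value $68,615.
Year 5: $147,645 × 5/45 = $16,405. Book value $52,210.
Year 6: $147,645 × 4/45 = $13,124. Book value $39,086.
Year 7: $147,645 × 3/45 = $9,843. Book value $29,243.
Year 8: $147,645 × 2/45 = $6,562. Book value $22,681.
Year 9: $147,645 × 1/45 = $3,281. Book value $19,400.

$3,281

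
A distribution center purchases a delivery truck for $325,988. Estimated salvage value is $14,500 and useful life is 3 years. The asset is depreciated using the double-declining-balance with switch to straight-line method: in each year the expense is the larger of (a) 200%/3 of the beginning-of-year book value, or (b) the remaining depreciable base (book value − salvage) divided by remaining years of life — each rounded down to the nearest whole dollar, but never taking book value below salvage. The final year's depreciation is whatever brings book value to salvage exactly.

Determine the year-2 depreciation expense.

$72,442

Depreciable base = $325,988 − $14,500 = $311,488.
Year 1: DB = ⌊$325,988 × 200%/3⌋ = $217,325; SL = ⌊$311,488/3⌋ = $103,829 → take DB $217,325. Book value $108,663.
Year 2: DB = ⌊$108,663 × 200%/3⌋ = $72,442; SL = ⌊$94,163/2⌋ = $47,081 → take DB $72,442. Book value $36,221.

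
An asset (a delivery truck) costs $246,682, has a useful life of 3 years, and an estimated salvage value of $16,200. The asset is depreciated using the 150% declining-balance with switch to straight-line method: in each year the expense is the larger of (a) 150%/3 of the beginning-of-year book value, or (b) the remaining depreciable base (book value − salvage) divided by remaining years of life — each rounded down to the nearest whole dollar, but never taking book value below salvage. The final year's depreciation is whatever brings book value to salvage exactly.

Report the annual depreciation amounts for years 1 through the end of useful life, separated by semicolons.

$123,341; $61,670; $45,471

Depreciable base = $246,682 − $16,200 = $230,482.
Year 1: DB = ⌊$246,682 × 150%/3⌋ = $123,341; SL = ⌊$230,482/3⌋ = $76,827 → take DB $123,341. Book value $123,341.
Year 2: DB = ⌊$123,341 × 150%/3⌋ = $61,670; SL = ⌊$107,141/2⌋ = $53,570 → take DB $61,670. Book value $61,671.
Year 3 (final): $61,671 − $16,200 = $45,471. Book value $16,200.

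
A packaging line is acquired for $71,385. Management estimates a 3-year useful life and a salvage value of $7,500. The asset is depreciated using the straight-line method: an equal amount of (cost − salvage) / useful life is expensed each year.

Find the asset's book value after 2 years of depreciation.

Depreciable base = $71,385 − $7,500 = $63,885.
Annual expense = $63,885 / 3 = $21,295.
End of year 1: book value $50,090.
End of year 2: book value $28,795.

$28,795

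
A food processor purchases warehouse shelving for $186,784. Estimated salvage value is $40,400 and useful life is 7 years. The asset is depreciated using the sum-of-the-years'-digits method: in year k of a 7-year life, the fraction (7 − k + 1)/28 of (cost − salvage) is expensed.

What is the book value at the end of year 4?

Depreciable base = $186,784 − $40,400 = $146,384.
Sum of the years' digits = 7+6+5+4+3+2+1 = 28.
Year 1: $146,384 × 7/28 = $36,596. Book value $150,188.
Year 2: $146,384 × 6/28 = $31,368. Book value $118,820.
Year 3: $146,384 × 5/28 = $26,140. Book value $92,680.
Year 4: $146,384 × 4/28 = $20,912. Book value $71,768.

$71,768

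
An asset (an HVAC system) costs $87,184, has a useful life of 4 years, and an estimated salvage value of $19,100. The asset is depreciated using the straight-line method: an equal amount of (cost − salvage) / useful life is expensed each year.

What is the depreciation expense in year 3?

Depreciable base = $87,184 − $19,100 = $68,084.
Annual expense = $68,084 / 4 = $17,021.

$17,021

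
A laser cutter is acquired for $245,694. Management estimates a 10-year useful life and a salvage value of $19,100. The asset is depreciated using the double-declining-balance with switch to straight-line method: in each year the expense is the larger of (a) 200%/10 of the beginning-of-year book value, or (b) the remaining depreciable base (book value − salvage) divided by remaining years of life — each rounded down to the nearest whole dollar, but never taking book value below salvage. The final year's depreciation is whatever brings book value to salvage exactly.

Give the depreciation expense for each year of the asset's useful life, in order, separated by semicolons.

Depreciable base = $245,694 − $19,100 = $226,594.
Year 1: DB = ⌊$245,694 × 200%/10⌋ = $49,138; SL = ⌊$226,594/10⌋ = $22,659 → take DB $49,138. Book value $196,556.
Year 2: DB = ⌊$196,556 × 200%/10⌋ = $39,311; SL = ⌊$177,456/9⌋ = $19,717 → take DB $39,311. Book value $157,245.
Year 3: DB = ⌊$157,245 × 200%/10⌋ = $31,449; SL = ⌊$138,145/8⌋ = $17,268 → take DB $31,449. Book value $125,796.
Year 4: DB = ⌊$125,796 × 200%/10⌋ = $25,159; SL = ⌊$106,696/7⌋ = $15,242 → take DB $25,159. Book value $100,637.
Year 5: DB = ⌊$100,637 × 200%/10⌋ = $20,127; SL = ⌊$81,537/6⌋ = $13,589 → take DB $20,127. Book value $80,510.
Year 6: DB = ⌊$80,510 × 200%/10⌋ = $16,102; SL = ⌊$61,410/5⌋ = $12,282 → take DB $16,102. Book value $64,408.
Year 7: DB = ⌊$64,408 × 200%/10⌋ = $12,881; SL = ⌊$45,308/4⌋ = $11,327 → take DB $12,881. Book value $51,527.
Year 8: DB = ⌊$51,527 × 200%/10⌋ = $10,305; SL = ⌊$32,427/3⌋ = $10,809 → take SL $10,809. Book value $40,718.
Year 9: DB = ⌊$40,718 × 200%/10⌋ = $8,143; SL = ⌊$21,618/2⌋ = $10,809 → take SL $10,809. Book value $29,909.
Year 10 (final): $29,909 − $19,100 = $10,809. Book value $19,100.

$49,138; $39,311; $31,449; $25,159; $20,127; $16,102; $12,881; $10,809; $10,809; $10,809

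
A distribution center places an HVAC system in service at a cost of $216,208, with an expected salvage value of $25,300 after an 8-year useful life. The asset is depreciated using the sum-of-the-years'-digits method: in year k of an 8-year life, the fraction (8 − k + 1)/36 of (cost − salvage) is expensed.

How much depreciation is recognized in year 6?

$15,909

Depreciable base = $216,208 − $25,300 = $190,908.
Sum of the years' digits = 8+7+6+5+4+3+2+1 = 36.
Year 1: $190,908 × 8/36 = $42,424. Book value $173,784.
Year 2: $190,908 × 7/36 = $37,121. Book value $136,663.
Year 3: $190,908 × 6/36 = $31,818. Book value $104,845.
Year 4: $190,908 × 5/36 = $26,515. Book value $78,330.
Year 5: $190,908 × 4/36 = $21,212. Book value $57,118.
Year 6: $190,908 × 3/36 = $15,909. Book value $41,209.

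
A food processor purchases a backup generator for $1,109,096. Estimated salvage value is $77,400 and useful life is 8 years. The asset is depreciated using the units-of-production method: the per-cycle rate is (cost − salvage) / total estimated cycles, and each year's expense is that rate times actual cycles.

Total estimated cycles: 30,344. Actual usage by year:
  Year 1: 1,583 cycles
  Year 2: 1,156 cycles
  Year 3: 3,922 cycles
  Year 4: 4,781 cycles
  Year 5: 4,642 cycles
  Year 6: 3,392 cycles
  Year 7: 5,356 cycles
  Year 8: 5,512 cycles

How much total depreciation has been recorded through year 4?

Depreciable base = $1,109,096 − $77,400 = $1,031,696.
Rate = $1,031,696 / 30,344 cycles = $34 per cycle.
Year 1: 1,583 × $34 = $53,822. Book value $1,055,274.
Year 2: 1,156 × $34 = $39,304. Book value $1,015,970.
Year 3: 3,922 × $34 = $133,348. Book value $882,622.
Year 4: 4,781 × $34 = $162,554. Book value $720,068.
Accumulated through year 4 = $1,109,096 − $720,068 = $389,028.

$389,028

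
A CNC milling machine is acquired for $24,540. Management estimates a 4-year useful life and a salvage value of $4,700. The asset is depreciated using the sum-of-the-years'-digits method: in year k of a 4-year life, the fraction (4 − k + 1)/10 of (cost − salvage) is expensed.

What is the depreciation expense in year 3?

$3,968

Depreciable base = $24,540 − $4,700 = $19,840.
Sum of the years' digits = 4+3+2+1 = 10.
Year 1: $19,840 × 4/10 = $7,936. Book value $16,604.
Year 2: $19,840 × 3/10 = $5,952. Book value $10,652.
Year 3: $19,840 × 2/10 = $3,968. Book value $6,684.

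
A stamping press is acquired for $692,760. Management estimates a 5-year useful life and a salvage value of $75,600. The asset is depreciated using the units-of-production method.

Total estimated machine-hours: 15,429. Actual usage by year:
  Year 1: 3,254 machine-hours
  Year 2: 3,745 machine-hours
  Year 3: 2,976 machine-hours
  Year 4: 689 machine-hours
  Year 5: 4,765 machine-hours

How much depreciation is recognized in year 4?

Depreciable base = $692,760 − $75,600 = $617,160.
Rate = $617,160 / 15,429 machine-hours = $40 per machine-hour.
Year 1: 3,254 × $40 = $130,160. Book value $562,600.
Year 2: 3,745 × $40 = $149,800. Book value $412,800.
Year 3: 2,976 × $40 = $119,040. Book value $293,760.
Year 4: 689 × $40 = $27,560. Book value $266,200.

$27,560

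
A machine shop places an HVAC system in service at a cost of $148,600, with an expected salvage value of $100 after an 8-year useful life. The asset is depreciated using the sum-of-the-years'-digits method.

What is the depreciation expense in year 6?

Depreciable base = $148,600 − $100 = $148,500.
Sum of the years' digits = 8+7+6+5+4+3+2+1 = 36.
Year 1: $148,500 × 8/36 = $33,000. Book value $115,600.
Year 2: $148,500 × 7/36 = $28,875. Book value $86,725.
Year 3: $148,500 × 6/36 = $24,750. Book value $61,975.
Year 4: $148,500 × 5/36 = $20,625. Book value $41,350.
Year 5: $148,500 × 4/36 = $16,500. Book value $24,850.
Year 6: $148,500 × 3/36 = $12,375. Book value $12,475.

$12,375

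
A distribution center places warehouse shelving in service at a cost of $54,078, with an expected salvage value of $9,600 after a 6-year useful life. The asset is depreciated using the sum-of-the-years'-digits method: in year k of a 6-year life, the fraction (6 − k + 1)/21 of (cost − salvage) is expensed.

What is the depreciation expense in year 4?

$6,354

Depreciable base = $54,078 − $9,600 = $44,478.
Sum of the years' digits = 6+5+4+3+2+1 = 21.
Year 1: $44,478 × 6/21 = $12,708. Book value $41,370.
Year 2: $44,478 × 5/21 = $10,590. Book value $30,780.
Year 3: $44,478 × 4/21 = $8,472. Book value $22,308.
Year 4: $44,478 × 3/21 = $6,354. Book value $15,954.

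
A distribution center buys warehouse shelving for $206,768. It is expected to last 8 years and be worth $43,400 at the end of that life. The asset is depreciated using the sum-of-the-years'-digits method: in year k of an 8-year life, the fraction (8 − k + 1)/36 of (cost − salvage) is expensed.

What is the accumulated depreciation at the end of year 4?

$117,988

Depreciable base = $206,768 − $43,400 = $163,368.
Sum of the years' digits = 8+7+6+5+4+3+2+1 = 36.
Year 1: $163,368 × 8/36 = $36,304. Book value $170,464.
Year 2: $163,368 × 7/36 = $31,766. Book value $138,698.
Year 3: $163,368 × 6/36 = $27,228. Book value $111,470.
Year 4: $163,368 × 5/36 = $22,690. Book value $88,780.
Accumulated through year 4 = $206,768 − $88,780 = $117,988.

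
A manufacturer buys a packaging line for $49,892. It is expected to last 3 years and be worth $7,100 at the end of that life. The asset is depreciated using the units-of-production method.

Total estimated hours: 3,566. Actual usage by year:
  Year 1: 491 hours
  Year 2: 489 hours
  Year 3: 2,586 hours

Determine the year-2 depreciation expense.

$5,868

Depreciable base = $49,892 − $7,100 = $42,792.
Rate = $42,792 / 3,566 hours = $12 per hour.
Year 1: 491 × $12 = $5,892. Book value $44,000.
Year 2: 489 × $12 = $5,868. Book value $38,132.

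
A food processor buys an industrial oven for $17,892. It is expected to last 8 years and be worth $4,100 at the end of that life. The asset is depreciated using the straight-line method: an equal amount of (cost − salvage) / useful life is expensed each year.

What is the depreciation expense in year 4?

Depreciable base = $17,892 − $4,100 = $13,792.
Annual expense = $13,792 / 8 = $1,724.

$1,724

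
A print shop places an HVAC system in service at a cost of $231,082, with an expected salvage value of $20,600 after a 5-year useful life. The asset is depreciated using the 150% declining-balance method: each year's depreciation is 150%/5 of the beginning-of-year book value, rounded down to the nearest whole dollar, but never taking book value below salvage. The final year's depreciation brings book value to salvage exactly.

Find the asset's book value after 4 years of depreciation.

$55,484

Depreciable base = $231,082 − $20,600 = $210,482.
Year 1: ⌊$231,082 × 150%/5⌋ = $69,324. Book value $161,758.
Year 2: ⌊$161,758 × 150%/5⌋ = $48,527. Book value $113,231.
Year 3: ⌊$113,231 × 150%/5⌋ = $33,969. Book value $79,262.
Year 4: ⌊$79,262 × 150%/5⌋ = $23,778. Book value $55,484.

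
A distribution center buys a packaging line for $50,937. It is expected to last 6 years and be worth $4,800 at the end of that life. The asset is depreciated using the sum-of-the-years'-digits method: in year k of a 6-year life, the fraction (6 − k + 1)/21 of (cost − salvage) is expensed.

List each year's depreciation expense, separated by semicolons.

$13,182; $10,985; $8,788; $6,591; $4,394; $2,197

Depreciable base = $50,937 − $4,800 = $46,137.
Sum of the years' digits = 6+5+4+3+2+1 = 21.
Year 1: $46,137 × 6/21 = $13,182. Book value $37,755.
Year 2: $46,137 × 5/21 = $10,985. Book value $26,770.
Year 3: $46,137 × 4/21 = $8,788. Book value $17,982.
Year 4: $46,137 × 3/21 = $6,591. Book value $11,391.
Year 5: $46,137 × 2/21 = $4,394. Book value $6,997.
Year 6: $46,137 × 1/21 = $2,197. Book value $4,800.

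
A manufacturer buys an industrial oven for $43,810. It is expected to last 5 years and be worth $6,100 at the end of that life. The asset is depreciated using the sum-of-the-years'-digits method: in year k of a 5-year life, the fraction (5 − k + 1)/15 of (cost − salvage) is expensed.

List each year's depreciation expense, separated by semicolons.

Depreciable base = $43,810 − $6,100 = $37,710.
Sum of the years' digits = 5+4+3+2+1 = 15.
Year 1: $37,710 × 5/15 = $12,570. Book value $31,240.
Year 2: $37,710 × 4/15 = $10,056. Book value $21,184.
Year 3: $37,710 × 3/15 = $7,542. Book value $13,642.
Year 4: $37,710 × 2/15 = $5,028. Book value $8,614.
Year 5: $37,710 × 1/15 = $2,514. Book value $6,100.

$12,570; $10,056; $7,542; $5,028; $2,514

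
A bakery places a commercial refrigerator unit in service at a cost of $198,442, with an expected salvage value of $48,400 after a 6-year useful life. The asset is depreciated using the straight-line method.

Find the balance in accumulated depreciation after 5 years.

Depreciable base = $198,442 − $48,400 = $150,042.
Annual expense = $150,042 / 6 = $25,007.
End of year 1: book value $173,435.
End of year 2: book value $148,428.
End of year 3: book value $123,421.
End of year 4: book value $98,414.
End of year 5: book value $73,407.
Accumulated through year 5 = $198,442 − $73,407 = $125,035.

$125,035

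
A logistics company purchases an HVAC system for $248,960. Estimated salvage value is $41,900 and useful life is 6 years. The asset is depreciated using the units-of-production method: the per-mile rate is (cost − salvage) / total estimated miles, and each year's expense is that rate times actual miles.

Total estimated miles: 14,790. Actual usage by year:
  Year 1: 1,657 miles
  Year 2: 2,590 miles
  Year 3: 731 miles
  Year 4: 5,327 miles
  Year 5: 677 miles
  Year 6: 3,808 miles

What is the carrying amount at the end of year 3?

Depreciable base = $248,960 − $41,900 = $207,060.
Rate = $207,060 / 14,790 miles = $14 per mile.
Year 1: 1,657 × $14 = $23,198. Book value $225,762.
Year 2: 2,590 × $14 = $36,260. Book value $189,502.
Year 3: 731 × $14 = $10,234. Book value $179,268.

$179,268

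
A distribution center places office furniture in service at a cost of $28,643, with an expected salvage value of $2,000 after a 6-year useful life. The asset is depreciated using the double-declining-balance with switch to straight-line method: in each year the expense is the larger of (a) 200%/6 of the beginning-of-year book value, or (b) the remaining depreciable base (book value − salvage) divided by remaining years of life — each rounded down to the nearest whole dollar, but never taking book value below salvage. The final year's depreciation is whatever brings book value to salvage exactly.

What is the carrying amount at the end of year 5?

Depreciable base = $28,643 − $2,000 = $26,643.
Year 1: DB = ⌊$28,643 × 200%/6⌋ = $9,547; SL = ⌊$26,643/6⌋ = $4,440 → take DB $9,547. Book value $19,096.
Year 2: DB = ⌊$19,096 × 200%/6⌋ = $6,365; SL = ⌊$17,096/5⌋ = $3,419 → take DB $6,365. Book value $12,731.
Year 3: DB = ⌊$12,731 × 200%/6⌋ = $4,243; SL = ⌊$10,731/4⌋ = $2,682 → take DB $4,243. Book value $8,488.
Year 4: DB = ⌊$8,488 × 200%/6⌋ = $2,829; SL = ⌊$6,488/3⌋ = $2,162 → take DB $2,829. Book value $5,659.
Year 5: DB = ⌊$5,659 × 200%/6⌋ = $1,886; SL = ⌊$3,659/2⌋ = $1,829 → take DB $1,886. Book value $3,773.

$3,773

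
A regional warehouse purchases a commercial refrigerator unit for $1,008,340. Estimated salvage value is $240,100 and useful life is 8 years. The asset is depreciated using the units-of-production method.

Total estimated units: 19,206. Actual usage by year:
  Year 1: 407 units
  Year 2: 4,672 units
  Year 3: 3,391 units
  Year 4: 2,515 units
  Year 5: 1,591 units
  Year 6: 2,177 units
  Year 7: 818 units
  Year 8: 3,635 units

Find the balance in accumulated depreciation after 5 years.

$503,040

Depreciable base = $1,008,340 − $240,100 = $768,240.
Rate = $768,240 / 19,206 units = $40 per unit.
Year 1: 407 × $40 = $16,280. Book value $992,060.
Year 2: 4,672 × $40 = $186,880. Book value $805,180.
Year 3: 3,391 × $40 = $135,640. Book value $669,540.
Year 4: 2,515 × $40 = $100,600. Book value $568,940.
Year 5: 1,591 × $40 = $63,640. Book value $505,300.
Accumulated through year 5 = $1,008,340 − $505,300 = $503,040.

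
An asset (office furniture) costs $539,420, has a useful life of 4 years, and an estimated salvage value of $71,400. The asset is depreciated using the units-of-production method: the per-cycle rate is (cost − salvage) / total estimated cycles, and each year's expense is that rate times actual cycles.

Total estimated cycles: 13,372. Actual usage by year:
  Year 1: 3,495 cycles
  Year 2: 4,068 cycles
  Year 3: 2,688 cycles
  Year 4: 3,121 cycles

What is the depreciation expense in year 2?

Depreciable base = $539,420 − $71,400 = $468,020.
Rate = $468,020 / 13,372 cycles = $35 per cycle.
Year 1: 3,495 × $35 = $122,325. Book value $417,095.
Year 2: 4,068 × $35 = $142,380. Book value $274,715.

$142,380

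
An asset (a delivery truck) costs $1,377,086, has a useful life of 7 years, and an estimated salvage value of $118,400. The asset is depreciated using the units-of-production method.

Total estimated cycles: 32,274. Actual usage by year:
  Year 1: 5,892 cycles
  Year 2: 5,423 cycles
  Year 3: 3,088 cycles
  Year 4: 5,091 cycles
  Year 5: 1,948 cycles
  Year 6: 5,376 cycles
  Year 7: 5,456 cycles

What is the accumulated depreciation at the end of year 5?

Depreciable base = $1,377,086 − $118,400 = $1,258,686.
Rate = $1,258,686 / 32,274 cycles = $39 per cycle.
Year 1: 5,892 × $39 = $229,788. Book value $1,147,298.
Year 2: 5,423 × $39 = $211,497. Book value $935,801.
Year 3: 3,088 × $39 = $120,432. Book value $815,369.
Year 4: 5,091 × $39 = $198,549. Book value $616,820.
Year 5: 1,948 × $39 = $75,972. Book value $540,848.
Accumulated through year 5 = $1,377,086 − $540,848 = $836,238.

$836,238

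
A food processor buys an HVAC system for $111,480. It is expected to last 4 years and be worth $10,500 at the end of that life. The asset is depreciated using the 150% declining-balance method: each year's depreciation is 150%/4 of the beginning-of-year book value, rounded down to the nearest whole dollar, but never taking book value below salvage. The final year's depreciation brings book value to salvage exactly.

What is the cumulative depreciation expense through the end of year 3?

$84,263

Depreciable base = $111,480 − $10,500 = $100,980.
Year 1: ⌊$111,480 × 150%/4⌋ = $41,805. Book value $69,675.
Year 2: ⌊$69,675 × 150%/4⌋ = $26,128. Book value $43,547.
Year 3: ⌊$43,547 × 150%/4⌋ = $16,330. Book value $27,217.
Accumulated through year 3 = $111,480 − $27,217 = $84,263.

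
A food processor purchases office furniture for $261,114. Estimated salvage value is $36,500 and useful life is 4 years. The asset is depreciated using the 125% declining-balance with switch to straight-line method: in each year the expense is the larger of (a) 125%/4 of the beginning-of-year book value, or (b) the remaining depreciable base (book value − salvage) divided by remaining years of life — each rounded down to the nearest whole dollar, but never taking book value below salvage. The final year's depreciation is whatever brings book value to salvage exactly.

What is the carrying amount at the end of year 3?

$79,959

Depreciable base = $261,114 − $36,500 = $224,614.
Year 1: DB = ⌊$261,114 × 125%/4⌋ = $81,598; SL = ⌊$224,614/4⌋ = $56,153 → take DB $81,598. Book value $179,516.
Year 2: DB = ⌊$179,516 × 125%/4⌋ = $56,098; SL = ⌊$143,016/3⌋ = $47,672 → take DB $56,098. Book value $123,418.
Year 3: DB = ⌊$123,418 × 125%/4⌋ = $38,568; SL = ⌊$86,918/2⌋ = $43,459 → take SL $43,459. Book value $79,959.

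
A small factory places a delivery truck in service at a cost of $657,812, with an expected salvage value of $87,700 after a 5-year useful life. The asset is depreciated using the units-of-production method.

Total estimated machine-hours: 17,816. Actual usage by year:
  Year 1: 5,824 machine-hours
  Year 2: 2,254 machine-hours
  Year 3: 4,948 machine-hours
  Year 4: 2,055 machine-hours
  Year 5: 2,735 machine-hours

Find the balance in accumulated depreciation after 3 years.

Depreciable base = $657,812 − $87,700 = $570,112.
Rate = $570,112 / 17,816 machine-hours = $32 per machine-hour.
Year 1: 5,824 × $32 = $186,368. Book value $471,444.
Year 2: 2,254 × $32 = $72,128. Book value $399,316.
Year 3: 4,948 × $32 = $158,336. Book value $240,980.
Accumulated through year 3 = $657,812 − $240,980 = $416,832.

$416,832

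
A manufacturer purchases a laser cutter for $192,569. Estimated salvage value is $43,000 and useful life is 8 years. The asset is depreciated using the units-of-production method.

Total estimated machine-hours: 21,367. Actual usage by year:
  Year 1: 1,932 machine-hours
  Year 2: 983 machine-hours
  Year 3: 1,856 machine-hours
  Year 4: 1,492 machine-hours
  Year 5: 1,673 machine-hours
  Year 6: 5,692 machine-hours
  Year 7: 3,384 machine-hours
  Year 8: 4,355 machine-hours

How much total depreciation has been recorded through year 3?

$33,397

Depreciable base = $192,569 − $43,000 = $149,569.
Rate = $149,569 / 21,367 machine-hours = $7 per machine-hour.
Year 1: 1,932 × $7 = $13,524. Book value $179,045.
Year 2: 983 × $7 = $6,881. Book value $172,164.
Year 3: 1,856 × $7 = $12,992. Book value $159,172.
Accumulated through year 3 = $192,569 − $159,172 = $33,397.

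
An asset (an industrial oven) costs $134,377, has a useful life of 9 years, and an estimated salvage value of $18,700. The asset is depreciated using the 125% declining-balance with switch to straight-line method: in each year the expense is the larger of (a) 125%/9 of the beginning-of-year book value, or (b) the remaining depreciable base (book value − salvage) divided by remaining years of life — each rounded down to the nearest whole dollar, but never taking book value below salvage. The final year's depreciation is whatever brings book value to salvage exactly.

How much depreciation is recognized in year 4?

$11,917

Depreciable base = $134,377 − $18,700 = $115,677.
Year 1: DB = ⌊$134,377 × 125%/9⌋ = $18,663; SL = ⌊$115,677/9⌋ = $12,853 → take DB $18,663. Book value $115,714.
Year 2: DB = ⌊$115,714 × 125%/9⌋ = $16,071; SL = ⌊$97,014/8⌋ = $12,126 → take DB $16,071. Book value $99,643.
Year 3: DB = ⌊$99,643 × 125%/9⌋ = $13,839; SL = ⌊$80,943/7⌋ = $11,563 → take DB $13,839. Book value $85,804.
Year 4: DB = ⌊$85,804 × 125%/9⌋ = $11,917; SL = ⌊$67,104/6⌋ = $11,184 → take DB $11,917. Book value $73,887.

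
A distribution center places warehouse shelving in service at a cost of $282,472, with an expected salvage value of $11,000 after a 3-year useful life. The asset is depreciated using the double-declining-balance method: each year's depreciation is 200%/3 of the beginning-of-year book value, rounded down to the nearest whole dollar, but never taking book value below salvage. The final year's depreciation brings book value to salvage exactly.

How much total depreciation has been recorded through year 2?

$251,086

Depreciable base = $282,472 − $11,000 = $271,472.
Year 1: ⌊$282,472 × 200%/3⌋ = $188,314. Book value $94,158.
Year 2: ⌊$94,158 × 200%/3⌋ = $62,772. Book value $31,386.
Accumulated through year 2 = $282,472 − $31,386 = $251,086.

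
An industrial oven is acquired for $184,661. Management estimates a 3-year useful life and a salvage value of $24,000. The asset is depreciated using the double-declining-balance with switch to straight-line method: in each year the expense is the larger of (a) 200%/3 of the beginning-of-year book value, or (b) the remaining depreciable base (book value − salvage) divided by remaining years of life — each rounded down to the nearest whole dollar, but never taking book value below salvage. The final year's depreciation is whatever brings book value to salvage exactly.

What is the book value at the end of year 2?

Depreciable base = $184,661 − $24,000 = $160,661.
Year 1: DB = ⌊$184,661 × 200%/3⌋ = $123,107; SL = ⌊$160,661/3⌋ = $53,553 → take DB $123,107. Book value $61,554.
Year 2: DB = ⌊$61,554 × 200%/3⌋ = $41,036; SL = ⌊$37,554/2⌋ = $18,777 → take DB $41,036, capped at $37,554. Book value $24,000.

$24,000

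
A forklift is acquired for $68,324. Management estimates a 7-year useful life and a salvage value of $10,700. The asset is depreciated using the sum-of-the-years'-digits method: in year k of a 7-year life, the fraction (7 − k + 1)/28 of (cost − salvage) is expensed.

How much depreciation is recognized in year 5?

Depreciable base = $68,324 − $10,700 = $57,624.
Sum of the years' digits = 7+6+5+4+3+2+1 = 28.
Year 1: $57,624 × 7/28 = $14,406. Book value $53,918.
Year 2: $57,624 × 6/28 = $12,348. Book value $41,570.
Year 3: $57,624 × 5/28 = $10,290. Book value $31,280.
Year 4: $57,624 × 4/28 = $8,232. Book value $23,048.
Year 5: $57,624 × 3/28 = $6,174. Book value $16,874.

$6,174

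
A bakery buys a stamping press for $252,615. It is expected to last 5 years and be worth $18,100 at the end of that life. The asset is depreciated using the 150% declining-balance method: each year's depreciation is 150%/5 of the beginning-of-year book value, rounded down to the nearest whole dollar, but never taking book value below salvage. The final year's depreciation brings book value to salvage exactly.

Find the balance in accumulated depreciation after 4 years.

Depreciable base = $252,615 − $18,100 = $234,515.
Year 1: ⌊$252,615 × 150%/5⌋ = $75,784. Book value $176,831.
Year 2: ⌊$176,831 × 150%/5⌋ = $53,049. Book value $123,782.
Year 3: ⌊$123,782 × 150%/5⌋ = $37,134. Book value $86,648.
Year 4: ⌊$86,648 × 150%/5⌋ = $25,994. Book value $60,654.
Accumulated through year 4 = $252,615 − $60,654 = $191,961.

$191,961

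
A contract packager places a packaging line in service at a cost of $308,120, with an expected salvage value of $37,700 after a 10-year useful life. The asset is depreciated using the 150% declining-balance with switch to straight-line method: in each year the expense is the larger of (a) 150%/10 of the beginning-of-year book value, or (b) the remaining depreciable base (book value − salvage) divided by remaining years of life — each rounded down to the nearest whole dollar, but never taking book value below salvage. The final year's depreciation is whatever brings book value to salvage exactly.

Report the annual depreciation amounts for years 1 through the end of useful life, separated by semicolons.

$46,218; $39,285; $33,392; $28,383; $24,126; $20,507; $19,627; $19,627; $19,627; $19,628

Depreciable base = $308,120 − $37,700 = $270,420.
Year 1: DB = ⌊$308,120 × 150%/10⌋ = $46,218; SL = ⌊$270,420/10⌋ = $27,042 → take DB $46,218. Book value $261,902.
Year 2: DB = ⌊$261,902 × 150%/10⌋ = $39,285; SL = ⌊$224,202/9⌋ = $24,911 → take DB $39,285. Book value $222,617.
Year 3: DB = ⌊$222,617 × 150%/10⌋ = $33,392; SL = ⌊$184,917/8⌋ = $23,114 → take DB $33,392. Book value $189,225.
Year 4: DB = ⌊$189,225 × 150%/10⌋ = $28,383; SL = ⌊$151,525/7⌋ = $21,646 → take DB $28,383. Book value $160,842.
Year 5: DB = ⌊$160,842 × 150%/10⌋ = $24,126; SL = ⌊$123,142/6⌋ = $20,523 → take DB $24,126. Book value $136,716.
Year 6: DB = ⌊$136,716 × 150%/10⌋ = $20,507; SL = ⌊$99,016/5⌋ = $19,803 → take DB $20,507. Book value $116,209.
Year 7: DB = ⌊$116,209 × 150%/10⌋ = $17,431; SL = ⌊$78,509/4⌋ = $19,627 → take SL $19,627. Book value $96,582.
Year 8: DB = ⌊$96,582 × 150%/10⌋ = $14,487; SL = ⌊$58,882/3⌋ = $19,627 → take SL $19,627. Book value $76,955.
Year 9: DB = ⌊$76,955 × 150%/10⌋ = $11,543; SL = ⌊$39,255/2⌋ = $19,627 → take SL $19,627. Book value $57,328.
Year 10 (final): $57,328 − $37,700 = $19,628. Book value $37,700.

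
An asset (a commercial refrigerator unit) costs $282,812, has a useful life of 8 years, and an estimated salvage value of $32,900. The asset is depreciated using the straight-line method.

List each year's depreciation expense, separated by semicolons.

Depreciable base = $282,812 − $32,900 = $249,912.
Annual expense = $249,912 / 8 = $31,239.
End of year 1: book value $251,573.
End of year 2: book value $220,334.
End of year 3: book value $189,095.
End of year 4: book value $157,856.
End of year 5: book value $126,617.
End of year 6: book value $95,378.
End of year 7: book value $64,139.
End of year 8: book value $32,900.

$31,239; $31,239; $31,239; $31,239; $31,239; $31,239; $31,239; $31,239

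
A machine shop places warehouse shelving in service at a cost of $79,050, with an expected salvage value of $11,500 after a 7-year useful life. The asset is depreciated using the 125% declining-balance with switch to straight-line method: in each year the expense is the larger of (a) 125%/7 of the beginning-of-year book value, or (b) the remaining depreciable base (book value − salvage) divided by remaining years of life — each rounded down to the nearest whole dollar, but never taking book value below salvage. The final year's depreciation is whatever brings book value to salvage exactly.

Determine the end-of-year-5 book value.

$27,658

Depreciable base = $79,050 − $11,500 = $67,550.
Year 1: DB = ⌊$79,050 × 125%/7⌋ = $14,116; SL = ⌊$67,550/7⌋ = $9,650 → take DB $14,116. Book value $64,934.
Year 2: DB = ⌊$64,934 × 125%/7⌋ = $11,595; SL = ⌊$53,434/6⌋ = $8,905 → take DB $11,595. Book value $53,339.
Year 3: DB = ⌊$53,339 × 125%/7⌋ = $9,524; SL = ⌊$41,839/5⌋ = $8,367 → take DB $9,524. Book value $43,815.
Year 4: DB = ⌊$43,815 × 125%/7⌋ = $7,824; SL = ⌊$32,315/4⌋ = $8,078 → take SL $8,078. Book value $35,737.
Year 5: DB = ⌊$35,737 × 125%/7⌋ = $6,381; SL = ⌊$24,237/3⌋ = $8,079 → take SL $8,079. Book value $27,658.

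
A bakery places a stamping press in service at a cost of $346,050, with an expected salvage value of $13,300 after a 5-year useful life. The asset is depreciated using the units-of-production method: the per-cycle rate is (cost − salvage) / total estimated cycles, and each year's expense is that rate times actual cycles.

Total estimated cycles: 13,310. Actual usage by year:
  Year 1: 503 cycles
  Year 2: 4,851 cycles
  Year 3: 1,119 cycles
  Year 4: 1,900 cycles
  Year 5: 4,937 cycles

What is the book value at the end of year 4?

$136,725

Depreciable base = $346,050 − $13,300 = $332,750.
Rate = $332,750 / 13,310 cycles = $25 per cycle.
Year 1: 503 × $25 = $12,575. Book value $333,475.
Year 2: 4,851 × $25 = $121,275. Book value $212,200.
Year 3: 1,119 × $25 = $27,975. Book value $184,225.
Year 4: 1,900 × $25 = $47,500. Book value $136,725.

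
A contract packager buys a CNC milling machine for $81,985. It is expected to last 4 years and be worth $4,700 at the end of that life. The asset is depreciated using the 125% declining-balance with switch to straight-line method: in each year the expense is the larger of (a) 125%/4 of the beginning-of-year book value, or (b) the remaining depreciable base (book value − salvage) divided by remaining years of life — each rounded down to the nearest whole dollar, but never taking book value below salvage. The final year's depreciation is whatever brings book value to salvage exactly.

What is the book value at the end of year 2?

Depreciable base = $81,985 − $4,700 = $77,285.
Year 1: DB = ⌊$81,985 × 125%/4⌋ = $25,620; SL = ⌊$77,285/4⌋ = $19,321 → take DB $25,620. Book value $56,365.
Year 2: DB = ⌊$56,365 × 125%/4⌋ = $17,614; SL = ⌊$51,665/3⌋ = $17,221 → take DB $17,614. Book value $38,751.

$38,751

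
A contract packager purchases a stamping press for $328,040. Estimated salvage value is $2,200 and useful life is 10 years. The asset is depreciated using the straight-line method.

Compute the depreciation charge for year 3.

Depreciable base = $328,040 − $2,200 = $325,840.
Annual expense = $325,840 / 10 = $32,584.

$32,584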